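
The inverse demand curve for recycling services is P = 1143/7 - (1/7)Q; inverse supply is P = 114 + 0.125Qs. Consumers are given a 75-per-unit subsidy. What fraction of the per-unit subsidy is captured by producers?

Pre-subsidy: 1143/7 - (1/7)Q = 114 + 0.125Q gives Q* = 184 and P* = 137.
With the rebate, buyers effectively pay Pb = Ps − 75, where Ps is the price sellers receive.
On the curves, Pb = 1143/7 - (1/7)Q and Ps = 114 + 0.125Q; the wedge Ps − Pb = 75 gives 114 + 0.125Q − (1143/7 - (1/7)Q) = 75, so Q' = 464.
Then Pb = 1143/7 − (1/7)·464 = 97 and Ps = 114 + 0.125·464 = 172.
Buyers' price falls by P* − Pb = 137 − 97 = 40; sellers' price rises by Ps − P* = 172 − 137 = 35.
So producers capture 35/75 = 7/15 of each unit of subsidy.

Producer share = 7/15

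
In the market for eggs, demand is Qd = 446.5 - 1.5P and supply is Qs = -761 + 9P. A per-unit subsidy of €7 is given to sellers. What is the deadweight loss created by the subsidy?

Pre-subsidy: 446.5 - 1.5P = -761 + 9P gives P* = 115, Q* = 274.
With the subsidy, sellers receive Ps = Pb + 7 for each unit, where Pb is the price buyers pay.
Supply in terms of Pb becomes Qs = -761 + 9(Pb + 7) = -698 + 9Pb. Setting this equal to demand: 446.5 - 1.5Pb = -698 + 9Pb, so Pb = 109.
Sellers receive Ps = 109 + 7 = 116; Q' = 446.5 − 1.5·109 = 283.
The subsidy expands output by 283 − 274 = 9 past the efficient level; on those units the gap between marginal cost and willingness to pay runs from 0 up to 7.
DWL = ½ × 7 × 9 = 31.5.

Deadweight loss = €31.5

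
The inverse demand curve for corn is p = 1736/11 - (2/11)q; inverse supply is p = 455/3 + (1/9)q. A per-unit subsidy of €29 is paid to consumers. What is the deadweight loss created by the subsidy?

Pre-subsidy: 1736/11 - (2/11)q = 455/3 + (1/9)q gives q* = 21 and p* = 154.
With the rebate, buyers effectively pay pb = ps − 29, where ps is the price sellers receive.
On the curves, pb = 1736/11 - (2/11)q and ps = 455/3 + (1/9)q; the wedge ps − pb = 29 gives 455/3 + (1/9)q − (1736/11 - (2/11)q) = 29, so q' = 120.
Then pb = 1736/11 − (2/11)·120 = 136 and ps = 455/3 + (1/9)·120 = 165.
The subsidy expands output by 120 − 21 = 99 past the efficient level; on those units the gap between marginal cost and willingness to pay runs from 0 up to 29.
DWL = ½ × 29 × 99 = 1435.5.

Deadweight loss = €1435.5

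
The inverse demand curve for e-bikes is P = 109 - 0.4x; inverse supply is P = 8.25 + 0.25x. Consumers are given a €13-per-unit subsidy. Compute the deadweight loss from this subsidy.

Deadweight loss = €130

Pre-subsidy: 109 - 0.4x = 8.25 + 0.25x gives x* = 155 and P* = 47.
With the rebate, buyers effectively pay Pb = Ps − 13, where Ps is the price sellers receive.
On the curves, Pb = 109 - 0.4x and Ps = 8.25 + 0.25x; the wedge Ps − Pb = 13 gives 8.25 + 0.25x − (109 - 0.4x) = 13, so x' = 175.
Then Pb = 109 − 0.4·175 = 39 and Ps = 8.25 + 0.25·175 = 52.
The subsidy expands output by 175 − 155 = 20 past the efficient level; on those units the gap between marginal cost and willingness to pay runs from 0 up to 13.
DWL = ½ × 13 × 20 = 130.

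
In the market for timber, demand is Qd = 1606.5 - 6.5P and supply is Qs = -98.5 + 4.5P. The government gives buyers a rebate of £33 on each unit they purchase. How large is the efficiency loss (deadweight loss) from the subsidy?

Deadweight loss = £1447.875

Pre-subsidy: 1606.5 - 6.5P = -98.5 + 4.5P gives P* = 155, Q* = 599.
With the rebate, buyers effectively pay Pb = Ps − 33, where Ps is the price sellers receive.
Demand in terms of Ps becomes Qd = 1606.5 − 6.5(Ps − 33) = 1821 - 6.5Ps. Setting this equal to supply: 1821 - 6.5Ps = -98.5 + 4.5Ps, so Ps = 174.5.
Buyers pay Pb = 174.5 − 33 = 141.5; Q' = -98.5 + 4.5·174.5 = 686.75.
The subsidy expands output by 686.75 − 599 = 87.75 past the efficient level; on those units the gap between marginal cost and willingness to pay runs from 0 up to 33.
DWL = ½ × 33 × 87.75 = 1447.875.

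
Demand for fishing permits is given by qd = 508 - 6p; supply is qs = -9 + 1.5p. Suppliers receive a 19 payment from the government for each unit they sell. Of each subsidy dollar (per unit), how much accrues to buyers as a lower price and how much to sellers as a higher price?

Buyers gain 3.8 per unit; sellers gain 15.2 per unit

Pre-subsidy: 508 - 6p = -9 + 1.5p gives p* = 1034/15, q* = 94.4.
With the subsidy, sellers receive ps = pb + 19 for each unit, where pb is the price buyers pay.
Supply in terms of pb becomes qs = -9 + 1.5(pb + 19) = 19.5 + 1.5pb. Setting this equal to demand: 508 - 6pb = 19.5 + 1.5pb, so pb = 977/15.
Sellers receive ps = 977/15 + 19 = 1262/15; q' = 508 − 6·(977/15) = 117.2.
Buyers' price falls by p* − pb = 1034/15 − 977/15 = 3.8; sellers' price rises by ps − p* = 1262/15 − 1034/15 = 15.2.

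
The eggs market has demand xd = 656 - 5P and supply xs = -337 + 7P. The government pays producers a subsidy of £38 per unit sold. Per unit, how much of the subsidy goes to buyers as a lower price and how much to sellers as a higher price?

Pre-subsidy: 656 - 5P = -337 + 7P gives P* = 82.75, x* = 242.25.
With the subsidy, sellers receive Ps = Pb + 38 for each unit, where Pb is the price buyers pay.
Supply in terms of Pb becomes xs = -337 + 7(Pb + 38) = -71 + 7Pb. Setting this equal to demand: 656 - 5Pb = -71 + 7Pb, so Pb = 727/12.
Sellers receive Ps = 727/12 + 38 = 1183/12; x' = 656 − 5·(727/12) = 4237/12.
Buyers' price falls by P* − Pb = 82.75 − 727/12 = 133/6; sellers' price rises by Ps − P* = 1183/12 − 82.75 = 95/6.

Buyers gain 133/6 per unit; sellers gain 95/6 per unit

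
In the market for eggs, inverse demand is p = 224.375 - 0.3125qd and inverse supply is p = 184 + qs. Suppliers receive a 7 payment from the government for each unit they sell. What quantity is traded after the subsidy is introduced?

Pre-subsidy: 224.375 - 0.3125q = 184 + q gives q* = 646/21 and p* = 4510/21.
With the subsidy, sellers receive ps = pb + 7 for each unit, where pb is the price buyers pay.
On the curves, pb = 224.375 - 0.3125q and ps = 184 + q; the wedge ps − pb = 7 gives 184 + q − (224.375 - 0.3125q) = 7, so q' = 758/21.
Then pb = 224.375 − 0.3125·(758/21) = 4475/21 and ps = 184 + 1·(758/21) = 4622/21.

q' = 758/21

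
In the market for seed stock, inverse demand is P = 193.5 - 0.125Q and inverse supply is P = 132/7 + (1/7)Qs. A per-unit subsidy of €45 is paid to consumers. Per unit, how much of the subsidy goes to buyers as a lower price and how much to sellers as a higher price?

Buyers gain €21 per unit; sellers gain €24 per unit

Pre-subsidy: 193.5 - 0.125Q = 132/7 + (1/7)Q gives Q* = 652 and P* = 112.
With the rebate, buyers effectively pay Pb = Ps − 45, where Ps is the price sellers receive.
On the curves, Pb = 193.5 - 0.125Q and Ps = 132/7 + (1/7)Q; the wedge Ps − Pb = 45 gives 132/7 + (1/7)Q − (193.5 - 0.125Q) = 45, so Q' = 820.
Then Pb = 193.5 − 0.125·820 = 91 and Ps = 132/7 + (1/7)·820 = 136.
Buyers' price falls by P* − Pb = 112 − 91 = 21; sellers' price rises by Ps − P* = 136 − 112 = 24.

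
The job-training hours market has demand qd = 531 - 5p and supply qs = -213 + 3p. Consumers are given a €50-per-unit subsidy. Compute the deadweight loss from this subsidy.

Deadweight loss = €2343.75

Pre-subsidy: 531 - 5p = -213 + 3p gives p* = 93, q* = 66.
With the rebate, buyers effectively pay pb = ps − 50, where ps is the price sellers receive.
Demand in terms of ps becomes qd = 531 − 5(ps − 50) = 781 - 5ps. Setting this equal to supply: 781 - 5ps = -213 + 3ps, so ps = 124.25.
Buyers pay pb = 124.25 − 50 = 74.25; q' = -213 + 3·124.25 = 159.75.
The subsidy expands output by 159.75 − 66 = 93.75 past the efficient level; on those units the gap between marginal cost and willingness to pay runs from 0 up to 50.
DWL = ½ × 50 × 93.75 = 2343.75.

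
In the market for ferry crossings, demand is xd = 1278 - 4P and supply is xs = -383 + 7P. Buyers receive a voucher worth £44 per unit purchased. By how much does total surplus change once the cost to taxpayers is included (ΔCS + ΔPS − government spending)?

Pre-subsidy: 1278 - 4P = -383 + 7P gives P* = 151, x* = 674.
With the rebate, buyers effectively pay Pb = Ps − 44, where Ps is the price sellers receive.
Demand in terms of Ps becomes xd = 1278 − 4(Ps − 44) = 1454 - 4Ps. Setting this equal to supply: 1454 - 4Ps = -383 + 7Ps, so Ps = 167.
Buyers pay Pb = 167 − 44 = 123; x' = -383 + 7·167 = 786.
ΔCS = ½(674 + 786)(151 − 123) = 20440; ΔPS = ½(674 + 786)(167 − 151) = 11680.
Government spending = 44 × 786 = 34584.
Net change = 20440 + 11680 − 34584 = -2464. The loss equals the DWL triangle ½·44·112.

Net change in total surplus = -£2464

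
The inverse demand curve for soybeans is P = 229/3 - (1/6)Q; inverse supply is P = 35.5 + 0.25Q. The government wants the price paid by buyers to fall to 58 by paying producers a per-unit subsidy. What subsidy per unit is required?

At a buyer price of 58, quantity demanded is 458 − 6·58 = 110.
Sellers supply 110 only when they receive Ps = 35.5 + 0.25·110 = 63.
s = Ps − Pb = 63 − 58 = 5.

Required subsidy s = 5 per unit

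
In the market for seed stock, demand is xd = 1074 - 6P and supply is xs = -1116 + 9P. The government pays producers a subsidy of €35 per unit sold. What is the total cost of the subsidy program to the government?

Government cost = €11340

Pre-subsidy: 1074 - 6P = -1116 + 9P gives P* = 146, x* = 198.
With the subsidy, sellers receive Ps = Pb + 35 for each unit, where Pb is the price buyers pay.
Supply in terms of Pb becomes xs = -1116 + 9(Pb + 35) = -801 + 9Pb. Setting this equal to demand: 1074 - 6Pb = -801 + 9Pb, so Pb = 125.
Sellers receive Ps = 125 + 35 = 160; x' = 1074 − 6·125 = 324.
Government outlay = subsidy × quantity = 35 × 324 = 11340.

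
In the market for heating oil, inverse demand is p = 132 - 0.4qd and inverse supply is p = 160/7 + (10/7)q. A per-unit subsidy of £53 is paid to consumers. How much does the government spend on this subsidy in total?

Pre-subsidy: 132 - 0.4q = 160/7 + (10/7)q gives q* = 59.6875 and p* = 108.125.
With the rebate, buyers effectively pay pb = ps − 53, where ps is the price sellers receive.
On the curves, pb = 132 - 0.4q and ps = 160/7 + (10/7)q; the wedge ps − pb = 53 gives 160/7 + (10/7)q − (132 - 0.4q) = 53, so q' = 88.671875.
Then pb = 132 − 0.4·88.671875 = 96.53125 and ps = 160/7 + (10/7)·88.671875 = 149.53125.
Government outlay = subsidy × quantity = 53 × 88.671875 = 4699.609375.

Government cost = £4699.609375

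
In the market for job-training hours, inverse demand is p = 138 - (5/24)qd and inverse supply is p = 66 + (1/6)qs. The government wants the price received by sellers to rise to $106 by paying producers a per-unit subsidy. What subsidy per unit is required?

At a seller price of 106, quantity supplied is -396 + 6·106 = 240.
Buyers absorb 240 only when they pay pb = 138 − (5/24)·240 = 88.
s = ps − pb = 106 − 88 = 18.

Required subsidy s = $18 per unit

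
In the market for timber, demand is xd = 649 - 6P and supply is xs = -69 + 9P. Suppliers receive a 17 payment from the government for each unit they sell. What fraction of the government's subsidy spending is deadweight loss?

DWL / government spending = 17/235

Pre-subsidy: 649 - 6P = -69 + 9P gives P* = 718/15, x* = 361.8.
With the subsidy, sellers receive Ps = Pb + 17 for each unit, where Pb is the price buyers pay.
Supply in terms of Pb becomes xs = -69 + 9(Pb + 17) = 84 + 9Pb. Setting this equal to demand: 649 - 6Pb = 84 + 9Pb, so Pb = 113/3.
Sellers receive Ps = 113/3 + 17 = 164/3; x' = 649 − 6·(113/3) = 423.
ΔCS = ½(361.8 + 423)(718/15 − 113/3) = 4002.48; ΔPS = ½(361.8 + 423)(164/3 − 718/15) = 2668.32.
Government spending = 17 × 423 = 7191.
DWL = ½ × 17 × (423 − 361.8) = 520.2; fraction = 520.2 / 7191 = 17/235.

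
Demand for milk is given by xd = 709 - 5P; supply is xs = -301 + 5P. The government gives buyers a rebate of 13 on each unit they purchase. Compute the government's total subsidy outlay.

Government cost = 3074.5

Pre-subsidy: 709 - 5P = -301 + 5P gives P* = 101, x* = 204.
With the rebate, buyers effectively pay Pb = Ps − 13, where Ps is the price sellers receive.
Demand in terms of Ps becomes xd = 709 − 5(Ps − 13) = 774 - 5Ps. Setting this equal to supply: 774 - 5Ps = -301 + 5Ps, so Ps = 107.5.
Buyers pay Pb = 107.5 − 13 = 94.5; x' = -301 + 5·107.5 = 236.5.
Government outlay = subsidy × quantity = 13 × 236.5 = 3074.5.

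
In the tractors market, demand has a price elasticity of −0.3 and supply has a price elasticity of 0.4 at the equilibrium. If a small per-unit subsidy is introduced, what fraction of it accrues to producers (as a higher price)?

Producer share = 3/7

For a small subsidy around the equilibrium, the benefit split depends on the relative slopes, which at a point are proportional to the elasticities.
Buyer share = εs/(εs + |εd|) = 0.4/(0.4 + 0.3) = 4/7; seller share = |εd|/(εs + |εd|) = 3/7.
So producers capture 3/7 of the subsidy.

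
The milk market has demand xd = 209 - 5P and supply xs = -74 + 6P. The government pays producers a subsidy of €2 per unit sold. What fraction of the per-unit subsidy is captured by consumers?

Consumer share = 6/11

Pre-subsidy: 209 - 5P = -74 + 6P gives P* = 283/11, x* = 884/11.
With the subsidy, sellers receive Ps = Pb + 2 for each unit, where Pb is the price buyers pay.
Supply in terms of Pb becomes xs = -74 + 6(Pb + 2) = -62 + 6Pb. Setting this equal to demand: 209 - 5Pb = -62 + 6Pb, so Pb = 271/11.
Sellers receive Ps = 271/11 + 2 = 293/11; x' = 209 − 5·(271/11) = 944/11.
Buyers' price falls by P* − Pb = 283/11 − 271/11 = 12/11; sellers' price rises by Ps − P* = 293/11 − 283/11 = 10/11.
So consumers capture (12/11)/2 = 6/11 of each unit of subsidy.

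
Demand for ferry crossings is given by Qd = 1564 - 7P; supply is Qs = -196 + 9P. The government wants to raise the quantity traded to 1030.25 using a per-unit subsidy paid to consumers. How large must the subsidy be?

Required subsidy s = 60 per unit

At Q = 1030.25, invert demand for the buyer price: Pb = (1564 − 1030.25)/7 = 76.25; invert supply for the seller price: Ps = (1030.25 − (-196))/9 = 136.25.
The subsidy must fill the gap: s = Ps − Pb = 136.25 − 76.25 = 60.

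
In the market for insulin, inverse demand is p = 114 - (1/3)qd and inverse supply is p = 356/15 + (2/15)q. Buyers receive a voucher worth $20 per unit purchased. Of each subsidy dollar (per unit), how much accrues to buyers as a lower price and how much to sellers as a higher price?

Pre-subsidy: 114 - (1/3)q = 356/15 + (2/15)q gives q* = 1354/7 and p* = 1040/21.
With the rebate, buyers effectively pay pb = ps − 20, where ps is the price sellers receive.
On the curves, pb = 114 - (1/3)q and ps = 356/15 + (2/15)q; the wedge ps − pb = 20 gives 356/15 + (2/15)q − (114 - (1/3)q) = 20, so q' = 1654/7.
Then pb = 114 − (1/3)·(1654/7) = 740/21 and ps = 356/15 + (2/15)·(1654/7) = 1160/21.
Buyers' price falls by p* − pb = 1040/21 − 740/21 = 100/7; sellers' price rises by ps − p* = 1160/21 − 1040/21 = 40/7.

Buyers gain 100/7 per unit; sellers gain 40/7 per unit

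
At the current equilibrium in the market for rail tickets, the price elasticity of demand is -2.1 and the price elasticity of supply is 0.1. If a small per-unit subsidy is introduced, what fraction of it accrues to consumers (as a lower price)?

For a small subsidy around the equilibrium, the benefit split depends on the relative slopes, which at a point are proportional to the elasticities.
Buyer share = εs/(εs + |εd|) = 0.1/(0.1 + 2.1) = 1/22; seller share = |εd|/(εs + |εd|) = 21/22.

Consumer share = 1/22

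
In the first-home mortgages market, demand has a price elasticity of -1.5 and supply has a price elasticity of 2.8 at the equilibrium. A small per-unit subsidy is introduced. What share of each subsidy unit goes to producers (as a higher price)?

For a small subsidy around the equilibrium, the benefit split depends on the relative slopes, which at a point are proportional to the elasticities.
Buyer share = εs/(εs + |εd|) = 2.8/(2.8 + 1.5) = 28/43; seller share = |εd|/(εs + |εd|) = 15/43.
So producers capture 15/43 of the subsidy.

Producer share = 15/43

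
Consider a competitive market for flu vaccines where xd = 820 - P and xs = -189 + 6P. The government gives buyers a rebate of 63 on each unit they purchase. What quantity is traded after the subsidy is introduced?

x' = 5109/7

Pre-subsidy: 820 - P = -189 + 6P gives P* = 1009/7, x* = 4731/7.
With the rebate, buyers effectively pay Pb = Ps − 63, where Ps is the price sellers receive.
Demand in terms of Ps becomes xd = 820 − 1(Ps − 63) = 883 - Ps. Setting this equal to supply: 883 - Ps = -189 + 6Ps, so Ps = 1072/7.
Buyers pay Pb = 1072/7 − 63 = 631/7; x' = -189 + 6·(1072/7) = 5109/7.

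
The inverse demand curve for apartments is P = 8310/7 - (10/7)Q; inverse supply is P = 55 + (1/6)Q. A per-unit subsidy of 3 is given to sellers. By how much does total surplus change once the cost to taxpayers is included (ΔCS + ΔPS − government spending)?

Pre-subsidy: 8310/7 - (10/7)Q = 55 + (1/6)Q gives Q* = 47550/67 and P* = 11610/67.
With the subsidy, sellers receive Ps = Pb + 3 for each unit, where Pb is the price buyers pay.
On the curves, Pb = 8310/7 - (10/7)Q and Ps = 55 + (1/6)Q; the wedge Ps − Pb = 3 gives 55 + (1/6)Q − (8310/7 - (10/7)Q) = 3, so Q' = 47676/67.
Then Pb = 8310/7 − (10/7)·(47676/67) = 11430/67 and Ps = 55 + (1/6)·(47676/67) = 11631/67.
ΔCS = ½(47550/67 + 47676/67)(11610/67 − 11430/67) = 8570340/4489; ΔPS = ½(47550/67 + 47676/67)(11631/67 − 11610/67) = 999873/4489.
Government spending = 3 × 47676/67 = 143028/67.
Net change = 8570340/4489 + 999873/4489 − 143028/67 = -189/67. The loss equals the DWL triangle ½·3·126/67.

Net change in total surplus = -189/67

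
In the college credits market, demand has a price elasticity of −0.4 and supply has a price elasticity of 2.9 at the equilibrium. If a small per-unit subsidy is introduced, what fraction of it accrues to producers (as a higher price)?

Producer share = 4/33

For a small subsidy around the equilibrium, the benefit split depends on the relative slopes, which at a point are proportional to the elasticities.
Buyer share = εs/(εs + |εd|) = 2.9/(2.9 + 0.4) = 29/33; seller share = |εd|/(εs + |εd|) = 4/33.
So producers capture 4/33 of the subsidy.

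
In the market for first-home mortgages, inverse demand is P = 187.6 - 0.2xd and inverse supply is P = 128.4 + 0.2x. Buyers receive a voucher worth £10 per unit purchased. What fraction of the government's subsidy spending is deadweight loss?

DWL / government spending = 25/346

Pre-subsidy: 187.6 - 0.2x = 128.4 + 0.2x gives x* = 148 and P* = 158.
With the rebate, buyers effectively pay Pb = Ps − 10, where Ps is the price sellers receive.
On the curves, Pb = 187.6 - 0.2x and Ps = 128.4 + 0.2x; the wedge Ps − Pb = 10 gives 128.4 + 0.2x − (187.6 - 0.2x) = 10, so x' = 173.
Then Pb = 187.6 − 0.2·173 = 153 and Ps = 128.4 + 0.2·173 = 163.
ΔCS = ½(148 + 173)(158 − 153) = 802.5; ΔPS = ½(148 + 173)(163 − 158) = 802.5.
Government spending = 10 × 173 = 1730.
DWL = ½ × 10 × (173 − 148) = 125; fraction = 125 / 1730 = 25/346.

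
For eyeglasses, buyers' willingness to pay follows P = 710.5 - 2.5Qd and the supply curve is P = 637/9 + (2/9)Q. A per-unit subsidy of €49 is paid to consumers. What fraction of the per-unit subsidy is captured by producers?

Producer share = 4/49

Pre-subsidy: 710.5 - 2.5Q = 637/9 + (2/9)Q gives Q* = 235 and P* = 123.
With the rebate, buyers effectively pay Pb = Ps − 49, where Ps is the price sellers receive.
On the curves, Pb = 710.5 - 2.5Q and Ps = 637/9 + (2/9)Q; the wedge Ps − Pb = 49 gives 637/9 + (2/9)Q − (710.5 - 2.5Q) = 49, so Q' = 253.
Then Pb = 710.5 − 2.5·253 = 78 and Ps = 637/9 + (2/9)·253 = 127.
Buyers' price falls by P* − Pb = 123 − 78 = 45; sellers' price rises by Ps − P* = 127 − 123 = 4.
So producers capture 4/49 = 4/49 of each unit of subsidy.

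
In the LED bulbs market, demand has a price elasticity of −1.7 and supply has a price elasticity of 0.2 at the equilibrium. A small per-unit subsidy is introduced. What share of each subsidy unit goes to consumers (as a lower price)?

Consumer share = 2/19

For a small subsidy around the equilibrium, the benefit split depends on the relative slopes, which at a point are proportional to the elasticities.
Buyer share = εs/(εs + |εd|) = 0.2/(0.2 + 1.7) = 2/19; seller share = |εd|/(εs + |εd|) = 17/19.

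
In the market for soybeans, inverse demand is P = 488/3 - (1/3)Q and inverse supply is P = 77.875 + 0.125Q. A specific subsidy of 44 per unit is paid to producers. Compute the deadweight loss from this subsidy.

Deadweight loss = 2112

Pre-subsidy: 488/3 - (1/3)Q = 77.875 + 0.125Q gives Q* = 185 and P* = 101.
With the subsidy, sellers receive Ps = Pb + 44 for each unit, where Pb is the price buyers pay.
On the curves, Pb = 488/3 - (1/3)Q and Ps = 77.875 + 0.125Q; the wedge Ps − Pb = 44 gives 77.875 + 0.125Q − (488/3 - (1/3)Q) = 44, so Q' = 281.
Then Pb = 488/3 − (1/3)·281 = 69 and Ps = 77.875 + 0.125·281 = 113.
The subsidy expands output by 281 − 185 = 96 past the efficient level; on those units the gap between marginal cost and willingness to pay runs from 0 up to 44.
DWL = ½ × 44 × 96 = 2112.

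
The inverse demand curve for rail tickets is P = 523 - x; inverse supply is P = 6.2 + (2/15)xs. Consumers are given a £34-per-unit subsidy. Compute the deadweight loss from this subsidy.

Deadweight loss = £510

Pre-subsidy: 523 - x = 6.2 + (2/15)x gives x* = 456 and P* = 67.
With the rebate, buyers effectively pay Pb = Ps − 34, where Ps is the price sellers receive.
On the curves, Pb = 523 - x and Ps = 6.2 + (2/15)x; the wedge Ps − Pb = 34 gives 6.2 + (2/15)x − (523 - x) = 34, so x' = 486.
Then Pb = 523 − 1·486 = 37 and Ps = 6.2 + (2/15)·486 = 71.
The subsidy expands output by 486 − 456 = 30 past the efficient level; on those units the gap between marginal cost and willingness to pay runs from 0 up to 34.
DWL = ½ × 34 × 30 = 510.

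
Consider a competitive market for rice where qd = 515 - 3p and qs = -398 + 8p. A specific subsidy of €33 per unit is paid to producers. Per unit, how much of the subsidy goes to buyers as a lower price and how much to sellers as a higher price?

Pre-subsidy: 515 - 3p = -398 + 8p gives p* = 83, q* = 266.
With the subsidy, sellers receive ps = pb + 33 for each unit, where pb is the price buyers pay.
Supply in terms of pb becomes qs = -398 + 8(pb + 33) = -134 + 8pb. Setting this equal to demand: 515 - 3pb = -134 + 8pb, so pb = 59.
Sellers receive ps = 59 + 33 = 92; q' = 515 − 3·59 = 338.
Buyers' price falls by p* − pb = 83 − 59 = 24; sellers' price rises by ps − p* = 92 − 83 = 9.

Buyers gain €24 per unit; sellers gain €9 per unit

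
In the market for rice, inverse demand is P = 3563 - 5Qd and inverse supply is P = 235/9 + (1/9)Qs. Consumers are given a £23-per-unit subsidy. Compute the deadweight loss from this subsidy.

Pre-subsidy: 3563 - 5Q = 235/9 + (1/9)Q gives Q* = 692 and P* = 103.
With the rebate, buyers effectively pay Pb = Ps − 23, where Ps is the price sellers receive.
On the curves, Pb = 3563 - 5Q and Ps = 235/9 + (1/9)Q; the wedge Ps − Pb = 23 gives 235/9 + (1/9)Q − (3563 - 5Q) = 23, so Q' = 696.5.
Then Pb = 3563 − 5·696.5 = 80.5 and Ps = 235/9 + (1/9)·696.5 = 103.5.
The subsidy expands output by 696.5 − 692 = 4.5 past the efficient level; on those units the gap between marginal cost and willingness to pay runs from 0 up to 23.
DWL = ½ × 23 × 4.5 = 51.75.

Deadweight loss = £51.75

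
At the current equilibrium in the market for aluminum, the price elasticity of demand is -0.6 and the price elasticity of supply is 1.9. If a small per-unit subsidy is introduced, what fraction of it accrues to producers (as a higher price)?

For a small subsidy around the equilibrium, the benefit split depends on the relative slopes, which at a point are proportional to the elasticities.
Buyer share = εs/(εs + |εd|) = 1.9/(1.9 + 0.6) = 0.76; seller share = |εd|/(εs + |εd|) = 0.24.
So producers capture 0.24 of the subsidy.

Producer share = 0.24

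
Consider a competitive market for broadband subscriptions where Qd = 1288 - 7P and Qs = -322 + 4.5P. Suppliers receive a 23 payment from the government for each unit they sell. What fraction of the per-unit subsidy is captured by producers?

Producer share = 14/23

Pre-subsidy: 1288 - 7P = -322 + 4.5P gives P* = 140, Q* = 308.
With the subsidy, sellers receive Ps = Pb + 23 for each unit, where Pb is the price buyers pay.
Supply in terms of Pb becomes Qs = -322 + 4.5(Pb + 23) = -218.5 + 4.5Pb. Setting this equal to demand: 1288 - 7Pb = -218.5 + 4.5Pb, so Pb = 131.
Sellers receive Ps = 131 + 23 = 154; Q' = 1288 − 7·131 = 371.
Buyers' price falls by P* − Pb = 140 − 131 = 9; sellers' price rises by Ps − P* = 154 − 140 = 14.
So producers capture 14/23 = 14/23 of each unit of subsidy.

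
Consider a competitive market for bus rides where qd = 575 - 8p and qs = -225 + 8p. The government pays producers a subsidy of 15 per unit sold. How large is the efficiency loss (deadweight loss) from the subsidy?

Deadweight loss = 450

Pre-subsidy: 575 - 8p = -225 + 8p gives p* = 50, q* = 175.
With the subsidy, sellers receive ps = pb + 15 for each unit, where pb is the price buyers pay.
Supply in terms of pb becomes qs = -225 + 8(pb + 15) = -105 + 8pb. Setting this equal to demand: 575 - 8pb = -105 + 8pb, so pb = 42.5.
Sellers receive ps = 42.5 + 15 = 57.5; q' = 575 − 8·42.5 = 235.
The subsidy expands output by 235 − 175 = 60 past the efficient level; on those units the gap between marginal cost and willingness to pay runs from 0 up to 15.
DWL = ½ × 15 × 60 = 450.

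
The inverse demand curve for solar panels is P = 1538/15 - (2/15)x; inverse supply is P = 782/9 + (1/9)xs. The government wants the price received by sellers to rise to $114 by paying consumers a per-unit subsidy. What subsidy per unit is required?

At a seller price of 114, quantity supplied is -782 + 9·114 = 244.
Buyers absorb 244 only when they pay Pb = 1538/15 − (2/15)·244 = 70.
s = Ps − Pb = 114 − 70 = 44.

Required subsidy s = $44 per unit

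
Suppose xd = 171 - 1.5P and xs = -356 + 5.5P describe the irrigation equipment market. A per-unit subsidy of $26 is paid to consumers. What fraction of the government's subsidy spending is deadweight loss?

DWL / government spending = 143/828

Pre-subsidy: 171 - 1.5P = -356 + 5.5P gives P* = 527/7, x* = 813/14.
With the rebate, buyers effectively pay Pb = Ps − 26, where Ps is the price sellers receive.
Demand in terms of Ps becomes xd = 171 − 1.5(Ps − 26) = 210 - 1.5Ps. Setting this equal to supply: 210 - 1.5Ps = -356 + 5.5Ps, so Ps = 566/7.
Buyers pay Pb = 566/7 − 26 = 384/7; x' = -356 + 5.5·(566/7) = 621/7.
ΔCS = ½(813/14 + 621/7)(527/7 − 384/7) = 293865/196; ΔPS = ½(813/14 + 621/7)(566/7 − 527/7) = 80145/196.
Government spending = 26 × 621/7 = 16146/7.
DWL = ½ × 26 × (621/7 − 813/14) = 5577/14; fraction = (5577/14) / (16146/7) = 143/828.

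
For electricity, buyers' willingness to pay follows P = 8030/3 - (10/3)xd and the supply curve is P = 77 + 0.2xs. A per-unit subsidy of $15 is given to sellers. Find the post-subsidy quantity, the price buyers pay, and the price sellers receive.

x' = 740; buyers pay $210; sellers receive $225

Pre-subsidy: 8030/3 - (10/3)x = 77 + 0.2x gives x* = 38995/53 and P* = 11880/53.
With the subsidy, sellers receive Ps = Pb + 15 for each unit, where Pb is the price buyers pay.
On the curves, Pb = 8030/3 - (10/3)x and Ps = 77 + 0.2x; the wedge Ps − Pb = 15 gives 77 + 0.2x − (8030/3 - (10/3)x) = 15, so x' = 740.
Then Pb = 8030/3 − (10/3)·740 = 210 and Ps = 77 + 0.2·740 = 225.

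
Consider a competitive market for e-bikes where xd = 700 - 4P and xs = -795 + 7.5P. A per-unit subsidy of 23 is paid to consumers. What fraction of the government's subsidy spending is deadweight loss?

DWL / government spending = 0.125

Pre-subsidy: 700 - 4P = -795 + 7.5P gives P* = 130, x* = 180.
With the rebate, buyers effectively pay Pb = Ps − 23, where Ps is the price sellers receive.
Demand in terms of Ps becomes xd = 700 − 4(Ps − 23) = 792 - 4Ps. Setting this equal to supply: 792 - 4Ps = -795 + 7.5Ps, so Ps = 138.
Buyers pay Pb = 138 − 23 = 115; x' = -795 + 7.5·138 = 240.
ΔCS = ½(180 + 240)(130 − 115) = 3150; ΔPS = ½(180 + 240)(138 − 130) = 1680.
Government spending = 23 × 240 = 5520.
DWL = ½ × 23 × (240 − 180) = 690; fraction = 690 / 5520 = 0.125.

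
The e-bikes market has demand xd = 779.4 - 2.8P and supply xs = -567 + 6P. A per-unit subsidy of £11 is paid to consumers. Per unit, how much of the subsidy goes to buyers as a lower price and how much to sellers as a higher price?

Buyers gain £7.5 per unit; sellers gain £3.5 per unit

Pre-subsidy: 779.4 - 2.8P = -567 + 6P gives P* = 153, x* = 351.
With the rebate, buyers effectively pay Pb = Ps − 11, where Ps is the price sellers receive.
Demand in terms of Ps becomes xd = 779.4 − 2.8(Ps − 11) = 810.2 - 2.8Ps. Setting this equal to supply: 810.2 - 2.8Ps = -567 + 6Ps, so Ps = 156.5.
Buyers pay Pb = 156.5 − 11 = 145.5; x' = -567 + 6·156.5 = 372.
Buyers' price falls by P* − Pb = 153 − 145.5 = 7.5; sellers' price rises by Ps − P* = 156.5 − 153 = 3.5.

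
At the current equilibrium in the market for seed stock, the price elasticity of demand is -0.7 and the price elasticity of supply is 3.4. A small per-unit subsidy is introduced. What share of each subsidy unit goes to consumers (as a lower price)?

Consumer share = 34/41

For a small subsidy around the equilibrium, the benefit split depends on the relative slopes, which at a point are proportional to the elasticities.
Buyer share = εs/(εs + |εd|) = 3.4/(3.4 + 0.7) = 34/41; seller share = |εd|/(εs + |εd|) = 7/41.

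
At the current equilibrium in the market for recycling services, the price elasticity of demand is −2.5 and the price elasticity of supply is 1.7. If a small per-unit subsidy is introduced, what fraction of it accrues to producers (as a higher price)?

For a small subsidy around the equilibrium, the benefit split depends on the relative slopes, which at a point are proportional to the elasticities.
Buyer share = εs/(εs + |εd|) = 1.7/(1.7 + 2.5) = 17/42; seller share = |εd|/(εs + |εd|) = 25/42.
So producers capture 25/42 of the subsidy.

Producer share = 25/42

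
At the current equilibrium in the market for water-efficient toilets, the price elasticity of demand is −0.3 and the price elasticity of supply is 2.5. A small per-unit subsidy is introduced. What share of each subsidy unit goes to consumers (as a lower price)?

Consumer share = 25/28

For a small subsidy around the equilibrium, the benefit split depends on the relative slopes, which at a point are proportional to the elasticities.
Buyer share = εs/(εs + |εd|) = 2.5/(2.5 + 0.3) = 25/28; seller share = |εd|/(εs + |εd|) = 3/28.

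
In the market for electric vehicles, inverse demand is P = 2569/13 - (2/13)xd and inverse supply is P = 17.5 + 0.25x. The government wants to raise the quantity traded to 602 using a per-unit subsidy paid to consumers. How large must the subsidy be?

Required subsidy s = 63 per unit

At x = 602, from the demand curve buyers pay Pb = 2569/13 − (2/13)·602 = 105; from the supply curve sellers need Ps = 17.5 + 0.25·602 = 168.
The subsidy must fill the gap: s = Ps − Pb = 168 − 105 = 63.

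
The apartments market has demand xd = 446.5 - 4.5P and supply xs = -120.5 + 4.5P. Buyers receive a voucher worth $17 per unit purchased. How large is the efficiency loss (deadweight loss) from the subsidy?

Pre-subsidy: 446.5 - 4.5P = -120.5 + 4.5P gives P* = 63, x* = 163.
With the rebate, buyers effectively pay Pb = Ps − 17, where Ps is the price sellers receive.
Demand in terms of Ps becomes xd = 446.5 − 4.5(Ps − 17) = 523 - 4.5Ps. Setting this equal to supply: 523 - 4.5Ps = -120.5 + 4.5Ps, so Ps = 71.5.
Buyers pay Pb = 71.5 − 17 = 54.5; x' = -120.5 + 4.5·71.5 = 201.25.
The subsidy expands output by 201.25 − 163 = 38.25 past the efficient level; on those units the gap between marginal cost and willingness to pay runs from 0 up to 17.
DWL = ½ × 17 × 38.25 = 325.125.

Deadweight loss = $325.125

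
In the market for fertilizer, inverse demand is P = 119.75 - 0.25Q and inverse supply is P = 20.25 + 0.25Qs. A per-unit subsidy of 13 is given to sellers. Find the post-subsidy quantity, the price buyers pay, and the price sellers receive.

Q' = 225; buyers pay 63.5; sellers receive 76.5

Pre-subsidy: 119.75 - 0.25Q = 20.25 + 0.25Q gives Q* = 199 and P* = 70.
With the subsidy, sellers receive Ps = Pb + 13 for each unit, where Pb is the price buyers pay.
On the curves, Pb = 119.75 - 0.25Q and Ps = 20.25 + 0.25Q; the wedge Ps − Pb = 13 gives 20.25 + 0.25Q − (119.75 - 0.25Q) = 13, so Q' = 225.
Then Pb = 119.75 − 0.25·225 = 63.5 and Ps = 20.25 + 0.25·225 = 76.5.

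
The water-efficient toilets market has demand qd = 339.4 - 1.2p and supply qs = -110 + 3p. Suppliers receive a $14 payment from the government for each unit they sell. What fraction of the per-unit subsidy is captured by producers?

Pre-subsidy: 339.4 - 1.2p = -110 + 3p gives p* = 107, q* = 211.
With the subsidy, sellers receive ps = pb + 14 for each unit, where pb is the price buyers pay.
Supply in terms of pb becomes qs = -110 + 3(pb + 14) = -68 + 3pb. Setting this equal to demand: 339.4 - 1.2pb = -68 + 3pb, so pb = 97.
Sellers receive ps = 97 + 14 = 111; q' = 339.4 − 1.2·97 = 223.
Buyers' price falls by p* − pb = 107 − 97 = 10; sellers' price rises by ps − p* = 111 − 107 = 4.
So producers capture 4/14 = 2/7 of each unit of subsidy.

Producer share = 2/7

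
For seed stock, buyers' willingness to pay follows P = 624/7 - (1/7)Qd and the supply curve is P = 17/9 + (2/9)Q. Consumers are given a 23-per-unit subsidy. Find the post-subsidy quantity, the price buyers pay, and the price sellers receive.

Pre-subsidy: 624/7 - (1/7)Q = 17/9 + (2/9)Q gives Q* = 239 and P* = 55.
With the rebate, buyers effectively pay Pb = Ps − 23, where Ps is the price sellers receive.
On the curves, Pb = 624/7 - (1/7)Q and Ps = 17/9 + (2/9)Q; the wedge Ps − Pb = 23 gives 17/9 + (2/9)Q − (624/7 - (1/7)Q) = 23, so Q' = 302.
Then Pb = 624/7 − (1/7)·302 = 46 and Ps = 17/9 + (2/9)·302 = 69.

Q' = 302; buyers pay 46; sellers receive 69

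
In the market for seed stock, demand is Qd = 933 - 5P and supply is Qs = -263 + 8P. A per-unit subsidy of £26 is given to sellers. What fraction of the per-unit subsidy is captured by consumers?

Consumer share = 8/13

Pre-subsidy: 933 - 5P = -263 + 8P gives P* = 92, Q* = 473.
With the subsidy, sellers receive Ps = Pb + 26 for each unit, where Pb is the price buyers pay.
Supply in terms of Pb becomes Qs = -263 + 8(Pb + 26) = -55 + 8Pb. Setting this equal to demand: 933 - 5Pb = -55 + 8Pb, so Pb = 76.
Sellers receive Ps = 76 + 26 = 102; Q' = 933 − 5·76 = 553.
Buyers' price falls by P* − Pb = 92 − 76 = 16; sellers' price rises by Ps − P* = 102 − 92 = 10.
So consumers capture 16/26 = 8/13 of each unit of subsidy.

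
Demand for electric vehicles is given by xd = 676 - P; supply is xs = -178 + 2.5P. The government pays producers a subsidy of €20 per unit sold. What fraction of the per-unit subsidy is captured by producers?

Pre-subsidy: 676 - P = -178 + 2.5P gives P* = 244, x* = 432.
With the subsidy, sellers receive Ps = Pb + 20 for each unit, where Pb is the price buyers pay.
Supply in terms of Pb becomes xs = -178 + 2.5(Pb + 20) = -128 + 2.5Pb. Setting this equal to demand: 676 - Pb = -128 + 2.5Pb, so Pb = 1608/7.
Sellers receive Ps = 1608/7 + 20 = 1748/7; x' = 676 − 1·(1608/7) = 3124/7.
Buyers' price falls by P* − Pb = 244 − 1608/7 = 100/7; sellers' price rises by Ps − P* = 1748/7 − 244 = 40/7.
So producers capture (40/7)/20 = 2/7 of each unit of subsidy.

Producer share = 2/7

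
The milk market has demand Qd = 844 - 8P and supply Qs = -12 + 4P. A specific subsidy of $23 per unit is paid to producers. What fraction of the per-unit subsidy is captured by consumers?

Consumer share = 1/3

Pre-subsidy: 844 - 8P = -12 + 4P gives P* = 214/3, Q* = 820/3.
With the subsidy, sellers receive Ps = Pb + 23 for each unit, where Pb is the price buyers pay.
Supply in terms of Pb becomes Qs = -12 + 4(Pb + 23) = 80 + 4Pb. Setting this equal to demand: 844 - 8Pb = 80 + 4Pb, so Pb = 191/3.
Sellers receive Ps = 191/3 + 23 = 260/3; Q' = 844 − 8·(191/3) = 1004/3.
Buyers' price falls by P* − Pb = 214/3 − 191/3 = 23/3; sellers' price rises by Ps − P* = 260/3 − 214/3 = 46/3.
So consumers capture (23/3)/23 = 1/3 of each unit of subsidy.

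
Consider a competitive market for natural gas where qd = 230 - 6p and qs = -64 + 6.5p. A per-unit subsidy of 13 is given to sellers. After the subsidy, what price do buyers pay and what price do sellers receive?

Pre-subsidy: 230 - 6p = -64 + 6.5p gives p* = 23.52, q* = 88.88.
With the subsidy, sellers receive ps = pb + 13 for each unit, where pb is the price buyers pay.
Supply in terms of pb becomes qs = -64 + 6.5(pb + 13) = 20.5 + 6.5pb. Setting this equal to demand: 230 - 6pb = 20.5 + 6.5pb, so pb = 16.76.
Sellers receive ps = 16.76 + 13 = 29.76; q' = 230 − 6·16.76 = 129.44.

Buyers pay 16.76; sellers receive 29.76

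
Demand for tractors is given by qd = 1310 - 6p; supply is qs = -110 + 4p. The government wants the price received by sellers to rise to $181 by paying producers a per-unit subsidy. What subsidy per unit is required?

At a seller price of 181, quantity supplied is -110 + 4·181 = 614.
Buyers absorb 614 only when they pay pb with 1310 − 6·pb = 614, i.e. pb = 116.
s = ps − pb = 181 − 116 = 65.

Required subsidy s = $65 per unit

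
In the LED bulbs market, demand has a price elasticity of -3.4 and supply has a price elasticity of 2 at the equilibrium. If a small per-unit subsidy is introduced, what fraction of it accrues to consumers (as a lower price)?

For a small subsidy around the equilibrium, the benefit split depends on the relative slopes, which at a point are proportional to the elasticities.
Buyer share = εs/(εs + |εd|) = 2/(2 + 3.4) = 10/27; seller share = |εd|/(εs + |εd|) = 17/27.

Consumer share = 10/27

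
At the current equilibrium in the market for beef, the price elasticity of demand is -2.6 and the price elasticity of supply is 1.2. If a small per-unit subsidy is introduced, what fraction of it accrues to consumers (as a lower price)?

Consumer share = 6/19

For a small subsidy around the equilibrium, the benefit split depends on the relative slopes, which at a point are proportional to the elasticities.
Buyer share = εs/(εs + |εd|) = 1.2/(1.2 + 2.6) = 6/19; seller share = |εd|/(εs + |εd|) = 13/19.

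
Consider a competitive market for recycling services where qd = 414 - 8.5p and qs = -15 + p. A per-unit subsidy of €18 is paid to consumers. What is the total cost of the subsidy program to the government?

Government cost = 15822/19

Pre-subsidy: 414 - 8.5p = -15 + p gives p* = 858/19, q* = 573/19.
With the rebate, buyers effectively pay pb = ps − 18, where ps is the price sellers receive.
Demand in terms of ps becomes qd = 414 − 8.5(ps − 18) = 567 - 8.5ps. Setting this equal to supply: 567 - 8.5ps = -15 + ps, so ps = 1164/19.
Buyers pay pb = 1164/19 − 18 = 822/19; q' = -15 + 1·(1164/19) = 879/19.
Government outlay = subsidy × quantity = 18 × 879/19 = 15822/19.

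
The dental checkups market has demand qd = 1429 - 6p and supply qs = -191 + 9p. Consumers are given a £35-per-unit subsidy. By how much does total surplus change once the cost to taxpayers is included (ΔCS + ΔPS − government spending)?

Pre-subsidy: 1429 - 6p = -191 + 9p gives p* = 108, q* = 781.
With the rebate, buyers effectively pay pb = ps − 35, where ps is the price sellers receive.
Demand in terms of ps becomes qd = 1429 − 6(ps − 35) = 1639 - 6ps. Setting this equal to supply: 1639 - 6ps = -191 + 9ps, so ps = 122.
Buyers pay pb = 122 − 35 = 87; q' = -191 + 9·122 = 907.
ΔCS = ½(781 + 907)(108 − 87) = 17724; ΔPS = ½(781 + 907)(122 − 108) = 11816.
Government spending = 35 × 907 = 31745.
Net change = 17724 + 11816 − 31745 = -2205. The loss equals the DWL triangle ½·35·126.

Net change in total surplus = -£2205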